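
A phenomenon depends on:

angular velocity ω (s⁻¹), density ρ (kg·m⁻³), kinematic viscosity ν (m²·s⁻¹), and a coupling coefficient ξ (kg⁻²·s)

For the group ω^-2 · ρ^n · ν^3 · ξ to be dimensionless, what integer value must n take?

2

Balance the M exponent: (1)·n from ρ, plus −2·(0) + 3·(0) + (-2) = -2 from the rest, must sum to zero.
n − 2 = 0, so n = 2.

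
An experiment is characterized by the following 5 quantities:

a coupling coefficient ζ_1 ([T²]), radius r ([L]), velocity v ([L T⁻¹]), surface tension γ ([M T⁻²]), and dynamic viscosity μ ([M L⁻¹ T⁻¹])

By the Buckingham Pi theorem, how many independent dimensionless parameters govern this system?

2

There are 5 variables and 3 base dimensions (M, L, T).
The dimension matrix has rank 3.
Independent dimensionless groups: 5 − 3 = 2.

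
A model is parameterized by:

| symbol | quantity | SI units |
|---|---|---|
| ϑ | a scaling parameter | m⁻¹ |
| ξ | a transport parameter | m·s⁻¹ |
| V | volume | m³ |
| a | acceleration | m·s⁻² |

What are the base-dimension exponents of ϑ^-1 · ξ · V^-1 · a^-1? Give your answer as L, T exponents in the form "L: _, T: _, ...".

L: -2, T: 1

Collect each base-dimension exponent across the product:
  L: −(-1) + (1) − (3) − (1) = -2
  T: −(0) + (-1) − (0) − (-2) = 1
So the dimensions are [L⁻² T].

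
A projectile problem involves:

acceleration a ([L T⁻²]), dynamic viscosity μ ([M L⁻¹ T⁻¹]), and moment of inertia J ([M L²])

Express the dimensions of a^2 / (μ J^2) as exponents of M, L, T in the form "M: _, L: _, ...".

M: -3, L: -1, T: -3

Collect each base-dimension exponent across the product:
  M: 2·(0) − (1) − 2·(1) = -3
  L: 2·(1) − (-1) − 2·(2) = -1
  T: 2·(-2) − (-1) − 2·(0) = -3
So the dimensions are [M⁻³ L⁻¹ T⁻³].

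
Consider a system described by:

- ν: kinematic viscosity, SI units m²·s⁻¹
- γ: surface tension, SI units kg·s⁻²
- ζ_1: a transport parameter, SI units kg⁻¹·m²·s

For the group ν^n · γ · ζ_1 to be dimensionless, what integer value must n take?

-1

Balance the L exponent: (2)·n from ν, plus (0) + (2) = 2 from the rest, must sum to zero.
2n + 2 = 0, so n = -1.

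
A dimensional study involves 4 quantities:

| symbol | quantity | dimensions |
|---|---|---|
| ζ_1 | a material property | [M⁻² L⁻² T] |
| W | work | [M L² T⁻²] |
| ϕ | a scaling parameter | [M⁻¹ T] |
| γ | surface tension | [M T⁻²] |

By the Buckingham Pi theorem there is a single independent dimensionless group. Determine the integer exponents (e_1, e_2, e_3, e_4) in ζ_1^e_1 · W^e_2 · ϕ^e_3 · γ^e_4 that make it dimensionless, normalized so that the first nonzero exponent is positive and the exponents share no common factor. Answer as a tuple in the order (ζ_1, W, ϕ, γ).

M: e_1·(-2) + e_2·(1) + e_3·(-1) + e_4·(1) = 0
L: e_1·(-2) + e_2·(2) + e_3·(0) + e_4·(0) = 0
T: e_1·(1) + e_2·(-2) + e_3·(1) + e_4·(-2) = 0
Solving this homogeneous linear system for the smallest-integer solution (first nonzero entry positive) gives (1, 1, -3, -2).

(1, 1, -3, -2)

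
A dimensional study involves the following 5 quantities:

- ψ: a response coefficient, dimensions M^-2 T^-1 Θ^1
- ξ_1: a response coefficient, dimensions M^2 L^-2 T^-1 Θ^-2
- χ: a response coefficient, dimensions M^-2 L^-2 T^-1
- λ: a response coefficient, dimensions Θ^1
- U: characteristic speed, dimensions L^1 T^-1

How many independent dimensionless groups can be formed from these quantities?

There are 5 variables and 4 base dimensions (M, L, T, Θ).
The dimension matrix has rank 4.
Independent dimensionless groups: 5 − 4 = 1.

1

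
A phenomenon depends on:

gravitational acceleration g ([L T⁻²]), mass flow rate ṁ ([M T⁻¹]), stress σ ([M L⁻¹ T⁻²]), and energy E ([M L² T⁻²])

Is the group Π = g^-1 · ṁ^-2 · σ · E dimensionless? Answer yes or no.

yes

Sum the exponent of each base dimension across the product:
  M: −[g]_M − 2·[ṁ]_M + [σ]_M + [E]_M = −(0) − 2·(1) + (1) + (1) = 0
  L: −[g]_L − 2·[ṁ]_L + [σ]_L + [E]_L = −(1) − 2·(0) + (-1) + (2) = 0
  T: −[g]_T − 2·[ṁ]_T + [σ]_T + [E]_T = −(-2) − 2·(-1) + (-2) + (-2) = 0
All base exponents vanish — dimensionless.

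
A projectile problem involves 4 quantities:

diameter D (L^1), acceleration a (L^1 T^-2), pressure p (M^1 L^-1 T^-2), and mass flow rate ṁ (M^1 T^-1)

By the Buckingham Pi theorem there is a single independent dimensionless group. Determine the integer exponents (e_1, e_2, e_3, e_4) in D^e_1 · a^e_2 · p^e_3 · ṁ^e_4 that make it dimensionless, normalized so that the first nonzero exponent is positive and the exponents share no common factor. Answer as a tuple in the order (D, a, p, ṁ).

(3, -1, 2, -2)

M: e_1·(0) + e_2·(0) + e_3·(1) + e_4·(1) = 0
L: e_1·(1) + e_2·(1) + e_3·(-1) + e_4·(0) = 0
T: e_1·(0) + e_2·(-2) + e_3·(-2) + e_4·(-1) = 0
Solving this homogeneous linear system for the smallest-integer solution (first nonzero entry positive) gives (3, -1, 2, -2).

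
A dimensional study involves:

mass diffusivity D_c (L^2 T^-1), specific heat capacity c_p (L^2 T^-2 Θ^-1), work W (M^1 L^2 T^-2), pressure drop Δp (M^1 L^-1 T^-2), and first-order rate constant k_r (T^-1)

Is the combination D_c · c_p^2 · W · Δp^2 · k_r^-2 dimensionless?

no

Sum the exponent of each base dimension across the product:
  M: [D_c]_M + 2·[c_p]_M + [W]_M + 2·[Δp]_M − 2·[k_r]_M = (0) + 2·(0) + (1) + 2·(1) − 2·(0) = 3
  L: [D_c]_L + 2·[c_p]_L + [W]_L + 2·[Δp]_L − 2·[k_r]_L = (2) + 2·(2) + (2) + 2·(-1) − 2·(0) = 6
  T: [D_c]_T + 2·[c_p]_T + [W]_T + 2·[Δp]_T − 2·[k_r]_T = (-1) + 2·(-2) + (-2) + 2·(-2) − 2·(-1) = -9
  Θ: [D_c]_Θ + 2·[c_p]_Θ + [W]_Θ + 2·[Δp]_Θ − 2·[k_r]_Θ = (0) + 2·(-1) + (0) + 2·(0) − 2·(0) = -2
Net dimensions [M³ L⁶ T⁻⁹ Θ⁻²] ≠ [1] — not dimensionless.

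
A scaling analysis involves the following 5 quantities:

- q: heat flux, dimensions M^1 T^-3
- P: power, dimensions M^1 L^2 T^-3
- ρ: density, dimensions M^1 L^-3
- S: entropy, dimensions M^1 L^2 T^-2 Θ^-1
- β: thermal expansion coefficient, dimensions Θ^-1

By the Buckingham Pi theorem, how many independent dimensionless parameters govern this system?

There are 5 variables and 4 base dimensions (M, L, T, Θ).
The dimension matrix has rank 4.
Independent dimensionless groups: 5 − 4 = 1.

1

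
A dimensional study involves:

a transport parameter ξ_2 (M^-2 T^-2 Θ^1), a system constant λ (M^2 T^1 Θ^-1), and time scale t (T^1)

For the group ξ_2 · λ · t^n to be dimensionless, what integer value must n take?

1

Balance the T exponent: (1)·n from t, plus (-2) + (1) = -1 from the rest, must sum to zero.
n − 1 = 0, so n = 1.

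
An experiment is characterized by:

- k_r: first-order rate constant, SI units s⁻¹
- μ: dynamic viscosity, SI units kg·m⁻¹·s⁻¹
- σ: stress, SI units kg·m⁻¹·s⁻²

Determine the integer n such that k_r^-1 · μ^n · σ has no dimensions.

Balance the M exponent: (1)·n from μ, plus −(0) + (1) = 1 from the rest, must sum to zero.
n + 1 = 0, so n = -1.

-1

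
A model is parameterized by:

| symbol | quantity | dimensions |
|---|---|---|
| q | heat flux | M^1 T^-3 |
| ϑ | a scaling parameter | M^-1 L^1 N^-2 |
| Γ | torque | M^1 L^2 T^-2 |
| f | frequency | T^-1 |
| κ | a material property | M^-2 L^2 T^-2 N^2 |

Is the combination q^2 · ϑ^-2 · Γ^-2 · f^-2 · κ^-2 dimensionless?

no

Sum the exponent of each base dimension across the product:
  M: 2·[q]_M − 2·[ϑ]_M − 2·[Γ]_M − 2·[f]_M − 2·[κ]_M = 2·(1) − 2·(-1) − 2·(1) − 2·(0) − 2·(-2) = 6
  L: 2·[q]_L − 2·[ϑ]_L − 2·[Γ]_L − 2·[f]_L − 2·[κ]_L = 2·(0) − 2·(1) − 2·(2) − 2·(0) − 2·(2) = -10
  T: 2·[q]_T − 2·[ϑ]_T − 2·[Γ]_T − 2·[f]_T − 2·[κ]_T = 2·(-3) − 2·(0) − 2·(-2) − 2·(-1) − 2·(-2) = 4
  N: 2·[q]_N − 2·[ϑ]_N − 2·[Γ]_N − 2·[f]_N − 2·[κ]_N = 2·(0) − 2·(-2) − 2·(0) − 2·(0) − 2·(2) = 0
Net dimensions [M⁶ L⁻¹⁰ T⁴] ≠ [1] — not dimensionless.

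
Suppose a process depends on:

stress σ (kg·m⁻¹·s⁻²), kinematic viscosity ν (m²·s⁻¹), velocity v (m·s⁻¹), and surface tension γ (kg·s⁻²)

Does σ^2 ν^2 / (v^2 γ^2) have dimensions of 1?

yes

Sum the exponent of each base dimension across the product:
  M: 2·[σ]_M + 2·[ν]_M − 2·[v]_M − 2·[γ]_M = 2·(1) + 2·(0) − 2·(0) − 2·(1) = 0
  L: 2·[σ]_L + 2·[ν]_L − 2·[v]_L − 2·[γ]_L = 2·(-1) + 2·(2) − 2·(1) − 2·(0) = 0
  T: 2·[σ]_T + 2·[ν]_T − 2·[v]_T − 2·[γ]_T = 2·(-2) + 2·(-1) − 2·(-1) − 2·(-2) = 0
All base exponents vanish — dimensionless.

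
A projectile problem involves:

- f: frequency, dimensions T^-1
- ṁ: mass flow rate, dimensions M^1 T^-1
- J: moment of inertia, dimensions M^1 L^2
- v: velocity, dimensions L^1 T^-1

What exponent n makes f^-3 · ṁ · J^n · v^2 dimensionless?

-1

Balance the M exponent: (1)·n from J, plus −3·(0) + (1) + 2·(0) = 1 from the rest, must sum to zero.
n + 1 = 0, so n = -1.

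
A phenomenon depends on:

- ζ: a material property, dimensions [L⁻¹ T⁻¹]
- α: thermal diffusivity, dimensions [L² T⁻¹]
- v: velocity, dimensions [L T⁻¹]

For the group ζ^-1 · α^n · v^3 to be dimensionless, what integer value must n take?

Balance the L exponent: (2)·n from α, plus −(-1) + 3·(1) = 4 from the rest, must sum to zero.
2n + 4 = 0, so n = -2.

-2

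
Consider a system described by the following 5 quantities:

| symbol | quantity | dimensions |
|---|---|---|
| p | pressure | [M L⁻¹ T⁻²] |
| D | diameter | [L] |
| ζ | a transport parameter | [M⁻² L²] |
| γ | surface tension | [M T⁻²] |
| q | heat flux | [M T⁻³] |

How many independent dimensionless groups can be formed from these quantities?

2

There are 5 variables and 3 base dimensions (M, L, T).
The dimension matrix has rank 3.
Independent dimensionless groups: 5 − 3 = 2.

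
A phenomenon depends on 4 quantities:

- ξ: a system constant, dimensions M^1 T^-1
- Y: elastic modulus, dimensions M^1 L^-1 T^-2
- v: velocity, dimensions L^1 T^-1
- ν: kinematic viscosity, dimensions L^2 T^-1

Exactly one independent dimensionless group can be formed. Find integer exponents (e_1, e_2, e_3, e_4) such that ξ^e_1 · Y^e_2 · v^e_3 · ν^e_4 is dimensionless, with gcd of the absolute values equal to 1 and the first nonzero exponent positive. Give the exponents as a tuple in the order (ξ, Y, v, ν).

(1, -1, 3, -2)

M: e_1·(1) + e_2·(1) + e_3·(0) + e_4·(0) = 0
L: e_1·(0) + e_2·(-1) + e_3·(1) + e_4·(2) = 0
T: e_1·(-1) + e_2·(-2) + e_3·(-1) + e_4·(-1) = 0
Solving this homogeneous linear system for the smallest-integer solution (first nonzero entry positive) gives (1, -1, 3, -2).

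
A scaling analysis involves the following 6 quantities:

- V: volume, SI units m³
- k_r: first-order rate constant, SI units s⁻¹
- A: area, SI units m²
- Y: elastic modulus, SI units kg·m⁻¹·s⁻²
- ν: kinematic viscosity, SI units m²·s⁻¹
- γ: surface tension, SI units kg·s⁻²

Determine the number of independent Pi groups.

3

There are 6 variables and 3 base dimensions (M, L, T).
The dimension matrix has rank 3.
Independent dimensionless groups: 6 − 3 = 3.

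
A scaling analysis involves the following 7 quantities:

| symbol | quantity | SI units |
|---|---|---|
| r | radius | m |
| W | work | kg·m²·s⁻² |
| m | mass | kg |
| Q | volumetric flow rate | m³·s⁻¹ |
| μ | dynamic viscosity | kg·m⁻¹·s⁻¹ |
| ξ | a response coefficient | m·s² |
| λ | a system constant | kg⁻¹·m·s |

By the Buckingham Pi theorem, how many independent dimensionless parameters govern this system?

There are 7 variables and 3 base dimensions (M, L, T).
The dimension matrix has rank 3.
Independent dimensionless groups: 7 − 3 = 4.

4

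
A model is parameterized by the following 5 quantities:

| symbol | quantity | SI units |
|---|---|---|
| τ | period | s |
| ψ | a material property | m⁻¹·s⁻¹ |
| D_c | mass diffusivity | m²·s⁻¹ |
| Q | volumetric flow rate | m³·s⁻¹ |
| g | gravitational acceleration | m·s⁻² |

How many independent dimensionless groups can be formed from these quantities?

There are 5 variables and 2 base dimensions (L, T).
The dimension matrix has rank 2.
Independent dimensionless groups: 5 − 2 = 3.

3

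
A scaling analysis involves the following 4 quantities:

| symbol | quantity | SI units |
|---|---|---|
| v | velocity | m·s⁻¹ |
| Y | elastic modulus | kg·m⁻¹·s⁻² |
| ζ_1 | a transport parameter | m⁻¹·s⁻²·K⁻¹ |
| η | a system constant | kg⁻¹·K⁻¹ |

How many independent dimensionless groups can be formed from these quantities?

1

There are 4 variables and 4 base dimensions (M, L, T, Θ).
The dimension matrix has rank 3 (less than 4: the dimension vectors are linearly dependent).
Independent dimensionless groups: 4 − 3 = 1.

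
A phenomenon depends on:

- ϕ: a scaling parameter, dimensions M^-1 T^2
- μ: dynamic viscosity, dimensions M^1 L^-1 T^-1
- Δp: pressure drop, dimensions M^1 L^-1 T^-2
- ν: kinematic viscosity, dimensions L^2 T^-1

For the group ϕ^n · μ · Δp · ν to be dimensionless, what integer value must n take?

2

Balance the M exponent: (-1)·n from ϕ, plus (1) + (1) + (0) = 2 from the rest, must sum to zero.
−n + 2 = 0, so n = 2.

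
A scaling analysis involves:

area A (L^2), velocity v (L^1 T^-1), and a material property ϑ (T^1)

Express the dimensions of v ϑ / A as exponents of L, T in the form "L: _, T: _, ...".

Collect each base-dimension exponent across the product:
  L: −(2) + (1) + (0) = -1
  T: −(0) + (-1) + (1) = 0
So the dimensions are [L⁻¹].

L: -1, T: 0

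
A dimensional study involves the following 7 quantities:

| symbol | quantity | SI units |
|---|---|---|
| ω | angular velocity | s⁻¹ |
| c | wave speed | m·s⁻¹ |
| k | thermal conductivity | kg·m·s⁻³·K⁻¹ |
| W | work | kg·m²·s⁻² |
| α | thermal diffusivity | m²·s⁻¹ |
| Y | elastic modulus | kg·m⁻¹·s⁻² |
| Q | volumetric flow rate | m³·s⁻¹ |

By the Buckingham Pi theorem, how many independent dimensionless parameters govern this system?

3

There are 7 variables and 4 base dimensions (M, L, T, Θ).
The dimension matrix has rank 4.
Independent dimensionless groups: 7 − 4 = 3.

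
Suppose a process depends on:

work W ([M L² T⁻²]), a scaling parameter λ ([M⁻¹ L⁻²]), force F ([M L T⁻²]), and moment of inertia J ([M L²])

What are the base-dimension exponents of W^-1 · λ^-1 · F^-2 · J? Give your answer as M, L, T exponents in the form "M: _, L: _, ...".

M: -1, L: 0, T: 6

Collect each base-dimension exponent across the product:
  M: −(1) − (-1) − 2·(1) + (1) = -1
  L: −(2) − (-2) − 2·(1) + (2) = 0
  T: −(-2) − (0) − 2·(-2) + (0) = 6
So the dimensions are [M⁻¹ T⁶].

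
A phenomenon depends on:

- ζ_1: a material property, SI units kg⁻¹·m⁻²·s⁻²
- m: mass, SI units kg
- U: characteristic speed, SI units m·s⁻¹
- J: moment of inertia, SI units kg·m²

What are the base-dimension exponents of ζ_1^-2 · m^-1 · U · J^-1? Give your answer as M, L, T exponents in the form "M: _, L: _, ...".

Collect each base-dimension exponent across the product:
  M: −2·(-1) − (1) + (0) − (1) = 0
  L: −2·(-2) − (0) + (1) − (2) = 3
  T: −2·(-2) − (0) + (-1) − (0) = 3
So the dimensions are [L³ T³].

M: 0, L: 3, T: 3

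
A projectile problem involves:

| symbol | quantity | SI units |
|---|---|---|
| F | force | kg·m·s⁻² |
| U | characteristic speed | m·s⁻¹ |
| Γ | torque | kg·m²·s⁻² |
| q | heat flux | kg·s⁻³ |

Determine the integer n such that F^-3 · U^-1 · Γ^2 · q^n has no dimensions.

Balance the M exponent: (1)·n from q, plus −3·(1) − (0) + 2·(1) = -1 from the rest, must sum to zero.
n − 1 = 0, so n = 1.

1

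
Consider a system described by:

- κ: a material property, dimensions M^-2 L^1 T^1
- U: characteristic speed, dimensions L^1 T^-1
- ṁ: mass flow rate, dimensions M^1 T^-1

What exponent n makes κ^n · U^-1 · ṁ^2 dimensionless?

1

Balance the M exponent: (-2)·n from κ, plus −(0) + 2·(1) = 2 from the rest, must sum to zero.
-2n + 2 = 0, so n = 1.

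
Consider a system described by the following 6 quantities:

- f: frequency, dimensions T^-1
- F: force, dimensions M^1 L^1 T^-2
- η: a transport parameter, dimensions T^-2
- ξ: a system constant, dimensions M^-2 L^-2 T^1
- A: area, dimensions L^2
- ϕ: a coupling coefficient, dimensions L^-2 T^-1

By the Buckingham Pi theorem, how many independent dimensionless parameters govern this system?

There are 6 variables and 3 base dimensions (M, L, T).
The dimension matrix has rank 3.
Independent dimensionless groups: 6 − 3 = 3.

3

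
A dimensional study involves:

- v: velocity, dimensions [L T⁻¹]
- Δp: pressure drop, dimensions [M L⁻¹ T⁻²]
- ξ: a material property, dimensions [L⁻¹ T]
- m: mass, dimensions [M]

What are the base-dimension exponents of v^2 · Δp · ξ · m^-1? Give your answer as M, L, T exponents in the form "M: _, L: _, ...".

M: 0, L: 0, T: -3

Collect each base-dimension exponent across the product:
  M: 2·(0) + (1) + (0) − (1) = 0
  L: 2·(1) + (-1) + (-1) − (0) = 0
  T: 2·(-1) + (-2) + (1) − (0) = -3
So the dimensions are [T⁻³].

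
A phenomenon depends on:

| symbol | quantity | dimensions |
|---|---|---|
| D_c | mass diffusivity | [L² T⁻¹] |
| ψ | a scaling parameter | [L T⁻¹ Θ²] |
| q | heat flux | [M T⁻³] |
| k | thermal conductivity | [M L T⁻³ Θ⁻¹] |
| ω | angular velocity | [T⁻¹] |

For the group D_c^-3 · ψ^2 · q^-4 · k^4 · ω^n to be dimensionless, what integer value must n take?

Balance the T exponent: (-1)·n from ω, plus −3·(-1) + 2·(-1) − 4·(-3) + 4·(-3) = 1 from the rest, must sum to zero.
−n + 1 = 0, so n = 1.

1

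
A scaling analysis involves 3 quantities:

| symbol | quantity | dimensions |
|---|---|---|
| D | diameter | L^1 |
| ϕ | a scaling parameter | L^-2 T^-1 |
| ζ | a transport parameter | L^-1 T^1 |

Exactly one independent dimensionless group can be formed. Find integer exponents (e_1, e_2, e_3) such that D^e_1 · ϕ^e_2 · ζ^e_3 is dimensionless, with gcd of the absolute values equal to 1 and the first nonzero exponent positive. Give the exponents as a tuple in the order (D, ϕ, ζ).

L: e_1·(1) + e_2·(-2) + e_3·(-1) = 0
T: e_1·(0) + e_2·(-1) + e_3·(1) = 0
Solving this homogeneous linear system for the smallest-integer solution (first nonzero entry positive) gives (3, 1, 1).

(3, 1, 1)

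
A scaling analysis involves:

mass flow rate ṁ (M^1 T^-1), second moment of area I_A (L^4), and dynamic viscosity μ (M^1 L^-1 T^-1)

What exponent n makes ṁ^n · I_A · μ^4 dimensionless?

Balance the M exponent: (1)·n from ṁ, plus (0) + 4·(1) = 4 from the rest, must sum to zero.
n + 4 = 0, so n = -4.

-4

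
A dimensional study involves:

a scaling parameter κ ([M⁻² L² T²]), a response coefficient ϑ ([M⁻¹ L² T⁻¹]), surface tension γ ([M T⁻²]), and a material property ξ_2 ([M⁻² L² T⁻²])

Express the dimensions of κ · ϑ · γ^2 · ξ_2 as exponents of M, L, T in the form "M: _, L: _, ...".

M: -3, L: 6, T: -5

Collect each base-dimension exponent across the product:
  M: (-2) + (-1) + 2·(1) + (-2) = -3
  L: (2) + (2) + 2·(0) + (2) = 6
  T: (2) + (-1) + 2·(-2) + (-2) = -5
So the dimensions are [M⁻³ L⁶ T⁻⁵].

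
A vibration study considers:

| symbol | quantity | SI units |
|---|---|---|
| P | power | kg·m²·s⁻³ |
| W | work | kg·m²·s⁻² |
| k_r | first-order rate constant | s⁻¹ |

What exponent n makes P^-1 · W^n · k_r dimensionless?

1

Balance the M exponent: (1)·n from W, plus −(1) + (0) = -1 from the rest, must sum to zero.
n − 1 = 0, so n = 1.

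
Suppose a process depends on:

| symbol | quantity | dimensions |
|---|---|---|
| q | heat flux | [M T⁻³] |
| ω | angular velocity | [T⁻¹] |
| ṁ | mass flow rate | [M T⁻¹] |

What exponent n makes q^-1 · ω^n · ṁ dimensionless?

2

Balance the T exponent: (-1)·n from ω, plus −(-3) + (-1) = 2 from the rest, must sum to zero.
−n + 2 = 0, so n = 2.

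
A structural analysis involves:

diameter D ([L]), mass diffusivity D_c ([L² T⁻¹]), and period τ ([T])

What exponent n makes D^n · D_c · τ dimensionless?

Balance the L exponent: (1)·n from D, plus (2) + (0) = 2 from the rest, must sum to zero.
n + 2 = 0, so n = -2.

-2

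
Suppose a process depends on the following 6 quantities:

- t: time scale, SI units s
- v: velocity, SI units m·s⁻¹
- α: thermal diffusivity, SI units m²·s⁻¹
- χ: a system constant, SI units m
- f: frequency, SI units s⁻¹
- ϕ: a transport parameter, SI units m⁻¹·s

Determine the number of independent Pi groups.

There are 6 variables and 2 base dimensions (L, T).
The dimension matrix has rank 2.
Independent dimensionless groups: 6 − 2 = 4.

4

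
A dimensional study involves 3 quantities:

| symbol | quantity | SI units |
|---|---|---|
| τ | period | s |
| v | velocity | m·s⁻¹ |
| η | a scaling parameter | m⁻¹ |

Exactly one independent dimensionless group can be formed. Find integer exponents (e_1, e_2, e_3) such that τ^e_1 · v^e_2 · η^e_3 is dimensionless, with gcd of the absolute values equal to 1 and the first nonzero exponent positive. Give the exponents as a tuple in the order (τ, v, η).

(1, 1, 1)

L: e_1·(0) + e_2·(1) + e_3·(-1) = 0
T: e_1·(1) + e_2·(-1) + e_3·(0) = 0
Solving this homogeneous linear system for the smallest-integer solution (first nonzero entry positive) gives (1, 1, 1).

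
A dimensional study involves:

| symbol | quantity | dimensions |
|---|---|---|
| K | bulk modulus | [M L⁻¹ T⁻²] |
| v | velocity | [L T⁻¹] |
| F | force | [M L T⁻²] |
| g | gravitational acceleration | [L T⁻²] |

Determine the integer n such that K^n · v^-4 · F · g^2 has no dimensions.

Balance the M exponent: (1)·n from K, plus −4·(0) + (1) + 2·(0) = 1 from the rest, must sum to zero.
n + 1 = 0, so n = -1.

-1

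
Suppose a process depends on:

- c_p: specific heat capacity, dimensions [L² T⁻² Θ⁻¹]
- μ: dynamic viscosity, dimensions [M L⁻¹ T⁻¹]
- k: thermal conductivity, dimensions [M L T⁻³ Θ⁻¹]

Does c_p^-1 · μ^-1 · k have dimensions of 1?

yes

Sum the exponent of each base dimension across the product:
  M: −[c_p]_M − [μ]_M + [k]_M = −(0) − (1) + (1) = 0
  L: −[c_p]_L − [μ]_L + [k]_L = −(2) − (-1) + (1) = 0
  T: −[c_p]_T − [μ]_T + [k]_T = −(-2) − (-1) + (-3) = 0
  Θ: −[c_p]_Θ − [μ]_Θ + [k]_Θ = −(-1) − (0) + (-1) = 0
All base exponents vanish — dimensionless.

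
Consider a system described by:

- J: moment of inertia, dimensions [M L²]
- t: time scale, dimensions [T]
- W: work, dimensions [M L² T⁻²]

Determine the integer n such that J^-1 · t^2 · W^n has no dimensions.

Balance the M exponent: (1)·n from W, plus −(1) + 2·(0) = -1 from the rest, must sum to zero.
n − 1 = 0, so n = 1.

1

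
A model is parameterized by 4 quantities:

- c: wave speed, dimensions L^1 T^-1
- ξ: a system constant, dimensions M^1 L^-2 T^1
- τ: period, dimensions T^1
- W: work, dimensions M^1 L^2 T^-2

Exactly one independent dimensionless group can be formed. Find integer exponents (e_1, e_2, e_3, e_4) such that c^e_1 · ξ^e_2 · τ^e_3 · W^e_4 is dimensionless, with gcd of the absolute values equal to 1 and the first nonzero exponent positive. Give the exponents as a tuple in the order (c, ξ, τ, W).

(4, 1, 1, -1)

M: e_1·(0) + e_2·(1) + e_3·(0) + e_4·(1) = 0
L: e_1·(1) + e_2·(-2) + e_3·(0) + e_4·(2) = 0
T: e_1·(-1) + e_2·(1) + e_3·(1) + e_4·(-2) = 0
Solving this homogeneous linear system for the smallest-integer solution (first nonzero entry positive) gives (4, 1, 1, -1).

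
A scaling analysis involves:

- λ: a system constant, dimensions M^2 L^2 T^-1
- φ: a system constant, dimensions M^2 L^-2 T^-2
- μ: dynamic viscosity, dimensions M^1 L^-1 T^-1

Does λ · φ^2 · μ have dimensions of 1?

no

Sum the exponent of each base dimension across the product:
  M: [λ]_M + 2·[φ]_M + [μ]_M = (2) + 2·(2) + (1) = 7
  L: [λ]_L + 2·[φ]_L + [μ]_L = (2) + 2·(-2) + (-1) = -3
  T: [λ]_T + 2·[φ]_T + [μ]_T = (-1) + 2·(-2) + (-1) = -6
Net dimensions [M⁷ L⁻³ T⁻⁶] ≠ [1] — not dimensionless.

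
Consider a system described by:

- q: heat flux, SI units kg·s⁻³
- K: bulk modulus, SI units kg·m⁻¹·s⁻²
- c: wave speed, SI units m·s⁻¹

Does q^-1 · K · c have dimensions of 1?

Sum the exponent of each base dimension across the product:
  M: −[q]_M + [K]_M + [c]_M = −(1) + (1) + (0) = 0
  L: −[q]_L + [K]_L + [c]_L = −(0) + (-1) + (1) = 0
  T: −[q]_T + [K]_T + [c]_T = −(-3) + (-2) + (-1) = 0
  I: −[q]_I + [K]_I + [c]_I = −(0) + (0) + (0) = 0
All base exponents vanish — dimensionless.

yes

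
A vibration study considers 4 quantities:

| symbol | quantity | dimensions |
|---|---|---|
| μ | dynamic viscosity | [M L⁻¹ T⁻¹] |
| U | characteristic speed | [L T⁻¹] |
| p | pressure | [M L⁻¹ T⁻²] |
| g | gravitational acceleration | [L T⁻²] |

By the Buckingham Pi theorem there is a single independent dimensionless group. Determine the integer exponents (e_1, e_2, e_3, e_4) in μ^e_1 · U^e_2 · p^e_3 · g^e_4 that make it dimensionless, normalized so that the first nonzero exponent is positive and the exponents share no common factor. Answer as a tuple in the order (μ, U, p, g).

M: e_1·(1) + e_2·(0) + e_3·(1) + e_4·(0) = 0
L: e_1·(-1) + e_2·(1) + e_3·(-1) + e_4·(1) = 0
T: e_1·(-1) + e_2·(-1) + e_3·(-2) + e_4·(-2) = 0
Solving this homogeneous linear system for the smallest-integer solution (first nonzero entry positive) gives (1, -1, -1, 1).

(1, -1, -1, 1)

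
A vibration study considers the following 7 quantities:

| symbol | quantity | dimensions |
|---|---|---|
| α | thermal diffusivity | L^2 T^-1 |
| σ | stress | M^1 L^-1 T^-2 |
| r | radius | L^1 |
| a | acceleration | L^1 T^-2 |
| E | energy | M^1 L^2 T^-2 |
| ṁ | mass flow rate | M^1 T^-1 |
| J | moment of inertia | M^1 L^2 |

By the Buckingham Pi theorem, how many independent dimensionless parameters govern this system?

4

There are 7 variables and 3 base dimensions (M, L, T).
The dimension matrix has rank 3.
Independent dimensionless groups: 7 − 3 = 4.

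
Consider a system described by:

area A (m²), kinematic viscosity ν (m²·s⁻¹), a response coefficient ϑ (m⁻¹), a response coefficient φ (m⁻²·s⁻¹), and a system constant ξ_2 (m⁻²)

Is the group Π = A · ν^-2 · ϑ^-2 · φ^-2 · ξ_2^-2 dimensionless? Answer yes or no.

no

Sum the exponent of each base dimension across the product:
  L: [A]_L − 2·[ν]_L − 2·[ϑ]_L − 2·[φ]_L − 2·[ξ_2]_L = (2) − 2·(2) − 2·(-1) − 2·(-2) − 2·(-2) = 8
  T: [A]_T − 2·[ν]_T − 2·[ϑ]_T − 2·[φ]_T − 2·[ξ_2]_T = (0) − 2·(-1) − 2·(0) − 2·(-1) − 2·(0) = 4
Net dimensions [L⁸ T⁴] ≠ [1] — not dimensionless.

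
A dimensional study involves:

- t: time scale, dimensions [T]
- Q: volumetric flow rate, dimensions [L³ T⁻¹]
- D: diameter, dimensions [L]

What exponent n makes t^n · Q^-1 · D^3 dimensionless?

-1

Balance the T exponent: (1)·n from t, plus −(-1) + 3·(0) = 1 from the rest, must sum to zero.
n + 1 = 0, so n = -1.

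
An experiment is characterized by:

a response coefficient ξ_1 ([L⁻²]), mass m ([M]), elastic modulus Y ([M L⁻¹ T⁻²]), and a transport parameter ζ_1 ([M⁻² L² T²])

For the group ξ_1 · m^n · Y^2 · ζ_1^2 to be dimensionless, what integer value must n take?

2

Balance the M exponent: (1)·n from m, plus (0) + 2·(1) + 2·(-2) = -2 from the rest, must sum to zero.
n − 2 = 0, so n = 2.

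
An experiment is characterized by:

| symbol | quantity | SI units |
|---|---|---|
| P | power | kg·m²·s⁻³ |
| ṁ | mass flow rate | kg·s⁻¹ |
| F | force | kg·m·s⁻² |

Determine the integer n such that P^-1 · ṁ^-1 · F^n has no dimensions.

2

Balance the M exponent: (1)·n from F, plus −(1) − (1) = -2 from the rest, must sum to zero.
n − 2 = 0, so n = 2.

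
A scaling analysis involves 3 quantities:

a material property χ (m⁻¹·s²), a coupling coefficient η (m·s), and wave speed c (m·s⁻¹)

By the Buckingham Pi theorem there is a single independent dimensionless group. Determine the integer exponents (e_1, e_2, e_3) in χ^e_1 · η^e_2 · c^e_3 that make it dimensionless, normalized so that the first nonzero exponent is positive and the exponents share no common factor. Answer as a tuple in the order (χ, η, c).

L: e_1·(-1) + e_2·(1) + e_3·(1) = 0
T: e_1·(2) + e_2·(1) + e_3·(-1) = 0
Solving this homogeneous linear system for the smallest-integer solution (first nonzero entry positive) gives (2, -1, 3).

(2, -1, 3)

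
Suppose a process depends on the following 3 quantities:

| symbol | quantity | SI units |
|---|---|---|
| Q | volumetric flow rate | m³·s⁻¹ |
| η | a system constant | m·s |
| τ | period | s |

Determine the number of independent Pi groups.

There are 3 variables and 2 base dimensions (L, T).
The dimension matrix has rank 2.
Independent dimensionless groups: 3 − 2 = 1.

1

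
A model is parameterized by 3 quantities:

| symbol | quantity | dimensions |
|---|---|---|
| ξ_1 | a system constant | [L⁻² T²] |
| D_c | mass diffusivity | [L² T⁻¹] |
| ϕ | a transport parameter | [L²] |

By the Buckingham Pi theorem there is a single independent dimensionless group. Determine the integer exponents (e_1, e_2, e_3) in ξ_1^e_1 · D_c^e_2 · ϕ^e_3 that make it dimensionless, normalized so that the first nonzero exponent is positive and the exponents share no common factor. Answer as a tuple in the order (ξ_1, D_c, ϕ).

(1, 2, -1)

L: e_1·(-2) + e_2·(2) + e_3·(2) = 0
T: e_1·(2) + e_2·(-1) + e_3·(0) = 0
Solving this homogeneous linear system for the smallest-integer solution (first nonzero entry positive) gives (1, 2, -1).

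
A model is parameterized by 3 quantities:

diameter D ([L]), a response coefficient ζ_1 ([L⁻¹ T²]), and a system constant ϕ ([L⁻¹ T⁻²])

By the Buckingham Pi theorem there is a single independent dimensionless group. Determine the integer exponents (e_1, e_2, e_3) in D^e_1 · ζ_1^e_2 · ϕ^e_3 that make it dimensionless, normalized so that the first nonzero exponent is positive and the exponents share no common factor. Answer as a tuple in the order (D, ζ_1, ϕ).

L: e_1·(1) + e_2·(-1) + e_3·(-1) = 0
T: e_1·(0) + e_2·(2) + e_3·(-2) = 0
Solving this homogeneous linear system for the smallest-integer solution (first nonzero entry positive) gives (2, 1, 1).

(2, 1, 1)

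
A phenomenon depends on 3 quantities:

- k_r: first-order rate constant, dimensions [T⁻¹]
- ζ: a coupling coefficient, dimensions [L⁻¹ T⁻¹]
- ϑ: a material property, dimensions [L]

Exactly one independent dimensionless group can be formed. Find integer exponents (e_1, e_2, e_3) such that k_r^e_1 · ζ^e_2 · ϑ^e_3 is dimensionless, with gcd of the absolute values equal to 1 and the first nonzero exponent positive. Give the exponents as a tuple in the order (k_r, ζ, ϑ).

(1, -1, -1)

L: e_1·(0) + e_2·(-1) + e_3·(1) = 0
T: e_1·(-1) + e_2·(-1) + e_3·(0) = 0
Solving this homogeneous linear system for the smallest-integer solution (first nonzero entry positive) gives (1, -1, -1).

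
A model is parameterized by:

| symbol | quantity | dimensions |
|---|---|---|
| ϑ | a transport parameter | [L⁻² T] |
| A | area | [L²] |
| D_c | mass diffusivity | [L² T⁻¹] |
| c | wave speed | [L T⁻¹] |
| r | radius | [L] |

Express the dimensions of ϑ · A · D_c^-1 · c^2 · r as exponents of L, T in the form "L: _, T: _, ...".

L: 1, T: 0

Collect each base-dimension exponent across the product:
  L: (-2) + (2) − (2) + 2·(1) + (1) = 1
  T: (1) + (0) − (-1) + 2·(-1) + (0) = 0
So the dimensions are [L].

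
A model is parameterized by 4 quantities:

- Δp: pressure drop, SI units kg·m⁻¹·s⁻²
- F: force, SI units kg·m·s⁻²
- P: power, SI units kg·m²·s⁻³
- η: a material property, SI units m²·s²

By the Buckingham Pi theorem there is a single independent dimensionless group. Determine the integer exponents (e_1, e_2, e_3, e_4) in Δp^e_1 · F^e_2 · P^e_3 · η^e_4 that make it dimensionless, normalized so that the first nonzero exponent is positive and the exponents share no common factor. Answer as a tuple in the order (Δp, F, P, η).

(2, -4, 2, 1)

M: e_1·(1) + e_2·(1) + e_3·(1) + e_4·(0) = 0
L: e_1·(-1) + e_2·(1) + e_3·(2) + e_4·(2) = 0
T: e_1·(-2) + e_2·(-2) + e_3·(-3) + e_4·(2) = 0
Solving this homogeneous linear system for the smallest-integer solution (first nonzero entry positive) gives (2, -4, 2, 1).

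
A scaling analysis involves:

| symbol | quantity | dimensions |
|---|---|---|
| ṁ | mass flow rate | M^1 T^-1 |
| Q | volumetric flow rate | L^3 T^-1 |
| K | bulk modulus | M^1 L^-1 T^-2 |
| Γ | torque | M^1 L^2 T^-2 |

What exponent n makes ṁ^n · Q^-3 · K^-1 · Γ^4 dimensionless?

Balance the M exponent: (1)·n from ṁ, plus −3·(0) − (1) + 4·(1) = 3 from the rest, must sum to zero.
n + 3 = 0, so n = -3.

-3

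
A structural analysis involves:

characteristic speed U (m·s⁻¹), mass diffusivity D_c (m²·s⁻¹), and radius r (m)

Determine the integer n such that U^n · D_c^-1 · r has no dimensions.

1

Balance the L exponent: (1)·n from U, plus −(2) + (1) = -1 from the rest, must sum to zero.
n − 1 = 0, so n = 1.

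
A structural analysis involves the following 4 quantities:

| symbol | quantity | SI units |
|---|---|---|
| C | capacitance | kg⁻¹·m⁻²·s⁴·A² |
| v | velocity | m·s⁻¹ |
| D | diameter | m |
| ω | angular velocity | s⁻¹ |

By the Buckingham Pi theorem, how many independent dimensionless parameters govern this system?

There are 4 variables and 4 base dimensions (M, L, T, I).
The dimension matrix has rank 3 (less than 4: the dimension vectors are linearly dependent).
Independent dimensionless groups: 4 − 3 = 1.

1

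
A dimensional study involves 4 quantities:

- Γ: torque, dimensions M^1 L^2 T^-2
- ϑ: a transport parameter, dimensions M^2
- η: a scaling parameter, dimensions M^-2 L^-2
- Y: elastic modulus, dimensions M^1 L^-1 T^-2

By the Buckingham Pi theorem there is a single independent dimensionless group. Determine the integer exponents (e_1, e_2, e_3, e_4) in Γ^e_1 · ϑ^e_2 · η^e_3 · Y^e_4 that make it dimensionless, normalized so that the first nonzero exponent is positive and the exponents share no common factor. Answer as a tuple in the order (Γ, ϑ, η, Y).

(2, 3, 3, -2)

M: e_1·(1) + e_2·(2) + e_3·(-2) + e_4·(1) = 0
L: e_1·(2) + e_2·(0) + e_3·(-2) + e_4·(-1) = 0
T: e_1·(-2) + e_2·(0) + e_3·(0) + e_4·(-2) = 0
Solving this homogeneous linear system for the smallest-integer solution (first nonzero entry positive) gives (2, 3, 3, -2).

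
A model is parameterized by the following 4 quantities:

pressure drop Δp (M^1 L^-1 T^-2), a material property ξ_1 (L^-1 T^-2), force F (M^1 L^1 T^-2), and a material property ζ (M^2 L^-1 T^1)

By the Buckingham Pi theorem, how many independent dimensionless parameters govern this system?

1

There are 4 variables and 3 base dimensions (M, L, T).
The dimension matrix has rank 3.
Independent dimensionless groups: 4 − 3 = 1.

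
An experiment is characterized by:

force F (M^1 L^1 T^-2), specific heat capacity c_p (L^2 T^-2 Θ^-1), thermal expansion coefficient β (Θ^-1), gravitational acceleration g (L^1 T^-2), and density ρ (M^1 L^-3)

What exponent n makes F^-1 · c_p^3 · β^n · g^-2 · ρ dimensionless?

Balance the Θ exponent: (-1)·n from β, plus −(0) + 3·(-1) − 2·(0) + (0) = -3 from the rest, must sum to zero.
−n − 3 = 0, so n = -3.

-3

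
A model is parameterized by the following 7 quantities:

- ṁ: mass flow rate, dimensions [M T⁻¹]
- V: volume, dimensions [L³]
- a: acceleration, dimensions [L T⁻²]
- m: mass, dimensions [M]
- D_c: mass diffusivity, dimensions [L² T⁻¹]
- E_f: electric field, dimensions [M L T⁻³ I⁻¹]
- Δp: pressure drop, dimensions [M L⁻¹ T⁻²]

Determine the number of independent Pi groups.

There are 7 variables and 4 base dimensions (M, L, T, I).
The dimension matrix has rank 4.
Independent dimensionless groups: 7 − 4 = 3.

3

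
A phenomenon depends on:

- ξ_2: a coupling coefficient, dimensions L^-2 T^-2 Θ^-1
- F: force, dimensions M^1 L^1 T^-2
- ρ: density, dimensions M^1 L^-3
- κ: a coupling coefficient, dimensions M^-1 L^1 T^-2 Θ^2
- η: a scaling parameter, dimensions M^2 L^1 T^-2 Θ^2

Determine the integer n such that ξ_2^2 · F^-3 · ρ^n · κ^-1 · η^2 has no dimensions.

-2

Balance the M exponent: (1)·n from ρ, plus 2·(0) − 3·(1) − (-1) + 2·(2) = 2 from the rest, must sum to zero.
n + 2 = 0, so n = -2.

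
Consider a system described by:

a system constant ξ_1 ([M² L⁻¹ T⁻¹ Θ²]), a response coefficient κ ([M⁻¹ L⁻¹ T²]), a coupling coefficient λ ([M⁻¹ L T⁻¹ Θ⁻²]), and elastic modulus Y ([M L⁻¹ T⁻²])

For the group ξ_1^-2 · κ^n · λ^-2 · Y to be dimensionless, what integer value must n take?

Balance the M exponent: (-1)·n from κ, plus −2·(2) − 2·(-1) + (1) = -1 from the rest, must sum to zero.
−n − 1 = 0, so n = -1.

-1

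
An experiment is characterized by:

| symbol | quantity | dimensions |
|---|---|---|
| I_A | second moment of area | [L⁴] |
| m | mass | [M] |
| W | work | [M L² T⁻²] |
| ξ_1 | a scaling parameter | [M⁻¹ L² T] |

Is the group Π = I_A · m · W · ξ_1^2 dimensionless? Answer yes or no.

Sum the exponent of each base dimension across the product:
  M: [I_A]_M + [m]_M + [W]_M + 2·[ξ_1]_M = (0) + (1) + (1) + 2·(-1) = 0
  L: [I_A]_L + [m]_L + [W]_L + 2·[ξ_1]_L = (4) + (0) + (2) + 2·(2) = 10
  T: [I_A]_T + [m]_T + [W]_T + 2·[ξ_1]_T = (0) + (0) + (-2) + 2·(1) = 0
Net dimensions [L¹⁰] ≠ [1] — not dimensionless.

no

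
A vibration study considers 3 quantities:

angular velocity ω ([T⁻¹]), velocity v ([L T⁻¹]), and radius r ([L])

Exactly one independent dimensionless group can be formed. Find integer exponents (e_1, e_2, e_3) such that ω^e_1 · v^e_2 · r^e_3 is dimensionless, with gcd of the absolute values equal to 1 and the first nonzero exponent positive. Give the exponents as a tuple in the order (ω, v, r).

(1, -1, 1)

L: e_1·(0) + e_2·(1) + e_3·(1) = 0
T: e_1·(-1) + e_2·(-1) + e_3·(0) = 0
Solving this homogeneous linear system for the smallest-integer solution (first nonzero entry positive) gives (1, -1, 1).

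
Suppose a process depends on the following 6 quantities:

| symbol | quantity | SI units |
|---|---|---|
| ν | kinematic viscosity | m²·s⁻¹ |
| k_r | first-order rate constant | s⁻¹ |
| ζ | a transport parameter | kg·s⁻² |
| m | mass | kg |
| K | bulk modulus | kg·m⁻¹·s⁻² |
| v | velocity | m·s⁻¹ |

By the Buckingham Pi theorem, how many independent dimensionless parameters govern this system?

There are 6 variables and 3 base dimensions (M, L, T).
The dimension matrix has rank 3.
Independent dimensionless groups: 6 − 3 = 3.

3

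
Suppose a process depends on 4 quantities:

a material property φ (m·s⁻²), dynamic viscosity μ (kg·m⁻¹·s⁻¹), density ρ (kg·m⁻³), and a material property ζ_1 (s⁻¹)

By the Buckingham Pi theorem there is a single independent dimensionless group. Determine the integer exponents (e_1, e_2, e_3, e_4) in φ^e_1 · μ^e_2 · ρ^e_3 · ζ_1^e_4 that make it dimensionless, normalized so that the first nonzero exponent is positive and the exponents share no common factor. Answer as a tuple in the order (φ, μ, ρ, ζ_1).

(2, -1, 1, -3)

M: e_1·(0) + e_2·(1) + e_3·(1) + e_4·(0) = 0
L: e_1·(1) + e_2·(-1) + e_3·(-3) + e_4·(0) = 0
T: e_1·(-2) + e_2·(-1) + e_3·(0) + e_4·(-1) = 0
Solving this homogeneous linear system for the smallest-integer solution (first nonzero entry positive) gives (2, -1, 1, -3).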